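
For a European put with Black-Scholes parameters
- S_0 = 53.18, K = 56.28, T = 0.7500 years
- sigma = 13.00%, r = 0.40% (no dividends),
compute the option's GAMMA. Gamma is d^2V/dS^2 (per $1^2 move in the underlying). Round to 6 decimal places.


Answer: Gamma = 0.061000

Derivation:
d1 = -0.4203051908; d2 = -0.5328884933
phi(d1) = 0.3652158392; exp(-qT) = 1.0000000000; exp(-rT) = 0.9970044955
Gamma = exp(-qT) * phi(d1) / (S * sigma * sqrt(T)) = 1.0000000000 * 0.3652158392 / (53.1800 * 0.1300 * 0.8660254038) = 0.061000


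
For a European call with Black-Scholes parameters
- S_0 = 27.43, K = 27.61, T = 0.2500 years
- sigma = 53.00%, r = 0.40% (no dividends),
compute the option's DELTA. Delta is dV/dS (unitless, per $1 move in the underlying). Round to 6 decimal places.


Answer: Delta = 0.544426

Derivation:
d1 = 0.1115916189; d2 = -0.1534083811
phi(d1) = 0.3964660452; exp(-qT) = 1.0000000000; exp(-rT) = 0.9990004998
N(d1) = 0.5444263912
Delta = exp(-qT) * N(d1) = 1.0000000000 * 0.5444263912 = 0.544426


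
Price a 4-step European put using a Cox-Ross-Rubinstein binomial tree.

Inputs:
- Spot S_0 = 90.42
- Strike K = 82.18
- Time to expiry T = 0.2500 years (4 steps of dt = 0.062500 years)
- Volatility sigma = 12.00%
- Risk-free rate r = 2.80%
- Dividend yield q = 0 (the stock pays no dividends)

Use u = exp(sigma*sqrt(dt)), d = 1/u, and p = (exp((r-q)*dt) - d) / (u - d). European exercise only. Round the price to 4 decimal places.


Answer: Price = V(0,0) = 0.1032

Derivation:
dt = T/N = 0.062500
u = exp(sigma*sqrt(dt)) = 1.030455; d = 1/u = 0.970446
p = (exp((r-q)*dt) - d) / (u - d) = 0.521688
Discount per step: exp(-r*dt) = 0.998252
Stock lattice S(k, i) with i counting down-moves:
  k=0: S(0,0) = 90.4200
  k=1: S(1,0) = 93.1737; S(1,1) = 87.7477
  k=2: S(2,0) = 96.0113; S(2,1) = 90.4200; S(2,2) = 85.1543
  k=3: S(3,0) = 98.9352; S(3,1) = 93.1737; S(3,2) = 87.7477; S(3,3) = 82.6377
  k=4: S(4,0) = 101.9483; S(4,1) = 96.0113; S(4,2) = 90.4200; S(4,3) = 85.1543; S(4,4) = 80.1953
Terminal payoffs V(N, i) = max(K - S_T, 0):
  V(4,0) = 0.000000; V(4,1) = 0.000000; V(4,2) = 0.000000; V(4,3) = 0.000000; V(4,4) = 1.984654
Backward induction: V(k, i) = exp(-r*dt) * [p * V(k+1, i) + (1-p) * V(k+1, i+1)].
  V(3,0) = exp(-r*dt) * [p*0.000000 + (1-p)*0.000000] = 0.000000
  V(3,1) = exp(-r*dt) * [p*0.000000 + (1-p)*0.000000] = 0.000000
  V(3,2) = exp(-r*dt) * [p*0.000000 + (1-p)*0.000000] = 0.000000
  V(3,3) = exp(-r*dt) * [p*0.000000 + (1-p)*1.984654] = 0.947623
  V(2,0) = exp(-r*dt) * [p*0.000000 + (1-p)*0.000000] = 0.000000
  V(2,1) = exp(-r*dt) * [p*0.000000 + (1-p)*0.000000] = 0.000000
  V(2,2) = exp(-r*dt) * [p*0.000000 + (1-p)*0.947623] = 0.452467
  V(1,0) = exp(-r*dt) * [p*0.000000 + (1-p)*0.000000] = 0.000000
  V(1,1) = exp(-r*dt) * [p*0.000000 + (1-p)*0.452467] = 0.216042
  V(0,0) = exp(-r*dt) * [p*0.000000 + (1-p)*0.216042] = 0.103155


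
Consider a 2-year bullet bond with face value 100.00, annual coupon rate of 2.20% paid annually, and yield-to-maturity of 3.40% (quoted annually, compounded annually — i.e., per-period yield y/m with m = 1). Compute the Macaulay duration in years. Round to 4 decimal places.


Coupon per period c = face * coupon_rate / m = 2.200000
Periods per year m = 1; per-period yield y/m = 0.034000
Number of cashflows N = 2
Cashflows (t years, CF_t, discount factor 1/(1+y/m)^(m*t), PV):
  t = 1.0000: CF_t = 2.200000, DF = 0.967118, PV = 2.127660
  t = 2.0000: CF_t = 102.200000, DF = 0.935317, PV = 95.589418
Price P = sum_t PV_t = 97.717078
Macaulay numerator sum_t t * PV_t:
  t * PV_t at t = 1.0000: 2.127660
  t * PV_t at t = 2.0000: 191.178836
Macaulay duration D = (sum_t t * PV_t) / P = 193.306496 / 97.717078 = 1.978226

Answer: Macaulay duration = 1.9782 years


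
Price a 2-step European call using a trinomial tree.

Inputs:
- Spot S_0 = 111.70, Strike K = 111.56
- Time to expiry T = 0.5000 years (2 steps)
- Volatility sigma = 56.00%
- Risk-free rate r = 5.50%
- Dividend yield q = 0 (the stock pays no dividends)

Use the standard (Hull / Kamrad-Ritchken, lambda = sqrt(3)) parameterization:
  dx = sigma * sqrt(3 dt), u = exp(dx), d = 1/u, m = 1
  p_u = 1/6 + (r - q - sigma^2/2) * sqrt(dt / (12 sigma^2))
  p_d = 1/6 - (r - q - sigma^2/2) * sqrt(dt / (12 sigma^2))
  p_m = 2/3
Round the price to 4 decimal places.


Answer: Price = V(0,0) = 16.3052

Derivation:
dt = T/N = 0.250000; dx = sigma*sqrt(3*dt) = 0.484974
u = exp(dx) = 1.624133; d = 1/u = 0.615713
p_u = 0.140428, p_m = 0.666667, p_d = 0.192905
Discount per step: exp(-r*dt) = 0.986344
Stock lattice S(k, j) with j the centered position index:
  k=0: S(0,+0) = 111.7000
  k=1: S(1,-1) = 68.7751; S(1,+0) = 111.7000; S(1,+1) = 181.4157
  k=2: S(2,-2) = 42.3458; S(2,-1) = 68.7751; S(2,+0) = 111.7000; S(2,+1) = 181.4157; S(2,+2) = 294.6432
Terminal payoffs V(N, j) = max(S_T - K, 0):
  V(2,-2) = 0.000000; V(2,-1) = 0.000000; V(2,+0) = 0.140000; V(2,+1) = 69.855673; V(2,+2) = 183.083208
Backward induction: V(k, j) = exp(-r*dt) * [p_u * V(k+1, j+1) + p_m * V(k+1, j) + p_d * V(k+1, j-1)]
  V(1,-1) = exp(-r*dt) * [p_u*0.140000 + p_m*0.000000 + p_d*0.000000] = 0.019391
  V(1,+0) = exp(-r*dt) * [p_u*69.855673 + p_m*0.140000 + p_d*0.000000] = 9.767802
  V(1,+1) = exp(-r*dt) * [p_u*183.083208 + p_m*69.855673 + p_d*0.140000] = 71.320069
  V(0,+0) = exp(-r*dt) * [p_u*71.320069 + p_m*9.767802 + p_d*0.019391] = 16.305210


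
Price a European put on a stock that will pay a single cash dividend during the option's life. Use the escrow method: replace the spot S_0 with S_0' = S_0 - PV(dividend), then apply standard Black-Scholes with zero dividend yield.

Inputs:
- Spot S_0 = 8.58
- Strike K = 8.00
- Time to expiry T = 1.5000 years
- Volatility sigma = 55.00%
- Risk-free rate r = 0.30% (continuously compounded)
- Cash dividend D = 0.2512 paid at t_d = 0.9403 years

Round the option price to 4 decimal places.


PV(D) = D * exp(-r * t_d) = 0.2512 * 0.99718307 = 0.25049239
S_0' = S_0 - PV(D) = 8.5800 - 0.25049239 = 8.32950761
d1 = (ln(S_0'/K) + (r + sigma^2/2)*T) / (sigma*sqrt(T)) = 0.40340543
d2 = d1 - sigma*sqrt(T) = -0.27020425
exp(-rT) = 0.99551011
N(-d1) = 0.34332500; N(-d2) = 0.60649844
P = K * exp(-rT) * N(-d2) - S_0' * N(-d1) = 8.0000 * 0.99551011 * 0.60649844 - 8.32950761 * 0.34332500 = 1.9705

Answer: Price = 1.9705


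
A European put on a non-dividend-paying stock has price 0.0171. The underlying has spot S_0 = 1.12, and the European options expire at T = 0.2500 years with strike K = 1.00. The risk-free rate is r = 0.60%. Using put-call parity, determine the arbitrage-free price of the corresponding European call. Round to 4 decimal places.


Put-call parity: C - P = S_0 * exp(-qT) - K * exp(-rT).
S_0 * exp(-qT) = 1.1200 * 1.00000000 = 1.12000000
K * exp(-rT) = 1.0000 * 0.99850112 = 0.99850112
C = P + S*exp(-qT) - K*exp(-rT)
C = 0.0171 + 1.12000000 - 0.99850112 = 0.1386

Answer: Call price = 0.1386


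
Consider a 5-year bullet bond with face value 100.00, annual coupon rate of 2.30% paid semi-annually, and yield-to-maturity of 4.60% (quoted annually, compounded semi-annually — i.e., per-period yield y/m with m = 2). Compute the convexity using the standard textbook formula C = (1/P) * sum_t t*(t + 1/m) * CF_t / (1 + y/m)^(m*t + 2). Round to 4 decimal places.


Answer: Convexity = 24.4320

Derivation:
Coupon per period c = face * coupon_rate / m = 1.150000
Periods per year m = 2; per-period yield y/m = 0.023000
Number of cashflows N = 10
Cashflows (t years, CF_t, discount factor 1/(1+y/m)^(m*t), PV):
  t = 0.5000: CF_t = 1.150000, DF = 0.977517, PV = 1.124145
  t = 1.0000: CF_t = 1.150000, DF = 0.955540, PV = 1.098871
  t = 1.5000: CF_t = 1.150000, DF = 0.934056, PV = 1.074165
  t = 2.0000: CF_t = 1.150000, DF = 0.913056, PV = 1.050015
  t = 2.5000: CF_t = 1.150000, DF = 0.892528, PV = 1.026407
  t = 3.0000: CF_t = 1.150000, DF = 0.872461, PV = 1.003331
  t = 3.5000: CF_t = 1.150000, DF = 0.852846, PV = 0.980773
  t = 4.0000: CF_t = 1.150000, DF = 0.833671, PV = 0.958722
  t = 4.5000: CF_t = 1.150000, DF = 0.814928, PV = 0.937167
  t = 5.0000: CF_t = 101.150000, DF = 0.796606, PV = 80.576714
Price P = sum_t PV_t = 89.830308
Convexity numerator sum_t t*(t + 1/m) * CF_t / (1+y/m)^(m*t + 2):
  t = 0.5000: term = 0.537082
  t = 1.0000: term = 1.575022
  t = 1.5000: term = 3.079221
  t = 2.0000: term = 5.016653
  t = 2.5000: term = 7.355796
  t = 3.0000: term = 10.066583
  t = 3.5000: term = 13.120343
  t = 4.0000: term = 16.489748
  t = 4.5000: term = 20.148763
  t = 5.0000: term = 2117.341825
Convexity = (1/P) * sum = 2194.731035 / 89.830308 = 24.431966


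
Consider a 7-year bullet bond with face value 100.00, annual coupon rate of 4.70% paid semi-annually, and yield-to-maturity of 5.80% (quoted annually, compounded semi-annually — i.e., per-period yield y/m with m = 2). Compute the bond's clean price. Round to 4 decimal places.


Answer: Price = 93.7446

Derivation:
Coupon per period c = face * coupon_rate / m = 2.350000
Periods per year m = 2; per-period yield y/m = 0.029000
Number of cashflows N = 14
Cashflows (t years, CF_t, discount factor 1/(1+y/m)^(m*t), PV):
  t = 0.5000: CF_t = 2.350000, DF = 0.971817, PV = 2.283771
  t = 1.0000: CF_t = 2.350000, DF = 0.944429, PV = 2.219408
  t = 1.5000: CF_t = 2.350000, DF = 0.917812, PV = 2.156859
  t = 2.0000: CF_t = 2.350000, DF = 0.891946, PV = 2.096073
  t = 2.5000: CF_t = 2.350000, DF = 0.866808, PV = 2.037000
  t = 3.0000: CF_t = 2.350000, DF = 0.842379, PV = 1.979592
  t = 3.5000: CF_t = 2.350000, DF = 0.818639, PV = 1.923801
  t = 4.0000: CF_t = 2.350000, DF = 0.795567, PV = 1.869583
  t = 4.5000: CF_t = 2.350000, DF = 0.773146, PV = 1.816894
  t = 5.0000: CF_t = 2.350000, DF = 0.751357, PV = 1.765689
  t = 5.5000: CF_t = 2.350000, DF = 0.730182, PV = 1.715927
  t = 6.0000: CF_t = 2.350000, DF = 0.709603, PV = 1.667567
  t = 6.5000: CF_t = 2.350000, DF = 0.689605, PV = 1.620571
  t = 7.0000: CF_t = 102.350000, DF = 0.670170, PV = 68.591863
Price P = sum_t PV_t = 93.744597


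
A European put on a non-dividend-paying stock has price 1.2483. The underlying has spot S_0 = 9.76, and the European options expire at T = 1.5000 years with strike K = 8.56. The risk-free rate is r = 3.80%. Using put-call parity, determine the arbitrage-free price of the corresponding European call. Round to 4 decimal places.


Answer: Call price = 2.9226

Derivation:
Put-call parity: C - P = S_0 * exp(-qT) - K * exp(-rT).
S_0 * exp(-qT) = 9.7600 * 1.00000000 = 9.76000000
K * exp(-rT) = 8.5600 * 0.94459407 = 8.08572523
C = P + S*exp(-qT) - K*exp(-rT)
C = 1.2483 + 9.76000000 - 8.08572523 = 2.9226


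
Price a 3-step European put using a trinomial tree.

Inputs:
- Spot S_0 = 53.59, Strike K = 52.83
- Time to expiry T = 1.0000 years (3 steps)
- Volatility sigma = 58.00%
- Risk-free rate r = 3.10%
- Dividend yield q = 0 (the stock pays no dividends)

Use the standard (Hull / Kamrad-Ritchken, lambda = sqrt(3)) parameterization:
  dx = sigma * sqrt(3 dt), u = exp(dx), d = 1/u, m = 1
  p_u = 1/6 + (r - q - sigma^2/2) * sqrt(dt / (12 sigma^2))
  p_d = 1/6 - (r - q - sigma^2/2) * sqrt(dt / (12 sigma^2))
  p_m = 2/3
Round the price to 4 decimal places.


Answer: Price = V(0,0) = 9.7752

Derivation:
dt = T/N = 0.333333; dx = sigma*sqrt(3*dt) = 0.580000
u = exp(dx) = 1.786038; d = 1/u = 0.559898
p_u = 0.127241, p_m = 0.666667, p_d = 0.206092
Discount per step: exp(-r*dt) = 0.989720
Stock lattice S(k, j) with j the centered position index:
  k=0: S(0,+0) = 53.5900
  k=1: S(1,-1) = 30.0050; S(1,+0) = 53.5900; S(1,+1) = 95.7138
  k=2: S(2,-2) = 16.7997; S(2,-1) = 30.0050; S(2,+0) = 53.5900; S(2,+1) = 95.7138; S(2,+2) = 170.9485
  k=3: S(3,-3) = 9.4061; S(3,-2) = 16.7997; S(3,-1) = 30.0050; S(3,+0) = 53.5900; S(3,+1) = 95.7138; S(3,+2) = 170.9485; S(3,+3) = 305.3206
Terminal payoffs V(N, j) = max(K - S_T, 0):
  V(3,-3) = 43.423862; V(3,-2) = 36.030276; V(3,-1) = 22.825047; V(3,+0) = 0.000000; V(3,+1) = 0.000000; V(3,+2) = 0.000000; V(3,+3) = 0.000000
Backward induction: V(k, j) = exp(-r*dt) * [p_u * V(k+1, j+1) + p_m * V(k+1, j) + p_d * V(k+1, j-1)]
  V(2,-2) = exp(-r*dt) * [p_u*22.825047 + p_m*36.030276 + p_d*43.423862] = 35.504996
  V(2,-1) = exp(-r*dt) * [p_u*0.000000 + p_m*22.825047 + p_d*36.030276] = 22.409482
  V(2,+0) = exp(-r*dt) * [p_u*0.000000 + p_m*0.000000 + p_d*22.825047] = 4.655700
  V(2,+1) = exp(-r*dt) * [p_u*0.000000 + p_m*0.000000 + p_d*0.000000] = 0.000000
  V(2,+2) = exp(-r*dt) * [p_u*0.000000 + p_m*0.000000 + p_d*0.000000] = 0.000000
  V(1,-1) = exp(-r*dt) * [p_u*4.655700 + p_m*22.409482 + p_d*35.504996] = 22.614452
  V(1,+0) = exp(-r*dt) * [p_u*0.000000 + p_m*4.655700 + p_d*22.409482] = 7.642829
  V(1,+1) = exp(-r*dt) * [p_u*0.000000 + p_m*0.000000 + p_d*4.655700] = 0.949639
  V(0,+0) = exp(-r*dt) * [p_u*0.949639 + p_m*7.642829 + p_d*22.614452] = 9.775175


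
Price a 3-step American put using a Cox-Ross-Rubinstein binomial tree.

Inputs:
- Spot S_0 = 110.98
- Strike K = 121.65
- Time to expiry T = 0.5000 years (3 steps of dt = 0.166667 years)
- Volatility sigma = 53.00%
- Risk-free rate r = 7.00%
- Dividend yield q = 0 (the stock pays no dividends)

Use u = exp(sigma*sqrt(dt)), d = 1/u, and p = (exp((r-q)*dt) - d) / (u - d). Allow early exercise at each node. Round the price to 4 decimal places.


Answer: Price = V(0,0) = 21.6557

Derivation:
dt = T/N = 0.166667
u = exp(sigma*sqrt(dt)) = 1.241564; d = 1/u = 0.805436
p = (exp((r-q)*dt) - d) / (u - d) = 0.473024
Discount per step: exp(-r*dt) = 0.988401
Stock lattice S(k, i) with i counting down-moves:
  k=0: S(0,0) = 110.9800
  k=1: S(1,0) = 137.7887; S(1,1) = 89.3873
  k=2: S(2,0) = 171.0735; S(2,1) = 110.9800; S(2,2) = 71.9957
  k=3: S(3,0) = 212.3986; S(3,1) = 137.7887; S(3,2) = 89.3873; S(3,3) = 57.9879
Terminal payoffs V(N, i) = max(K - S_T, 0):
  V(3,0) = 0.000000; V(3,1) = 0.000000; V(3,2) = 32.262718; V(3,3) = 63.662050
Backward induction: V(k, i) = exp(-r*dt) * [p * V(k+1, i) + (1-p) * V(k+1, i+1)]; then take max(V_cont, immediate exercise) for American.
  V(2,0) = exp(-r*dt) * [p*0.000000 + (1-p)*0.000000] = 0.000000; exercise = 0.000000; V(2,0) = max -> 0.000000
  V(2,1) = exp(-r*dt) * [p*0.000000 + (1-p)*32.262718] = 16.804466; exercise = 10.670000; V(2,1) = max -> 16.804466
  V(2,2) = exp(-r*dt) * [p*32.262718 + (1-p)*63.662050] = 48.243266; exercise = 49.654270; V(2,2) = max -> 49.654270
  V(1,0) = exp(-r*dt) * [p*0.000000 + (1-p)*16.804466] = 8.752829; exercise = 0.000000; V(1,0) = max -> 8.752829
  V(1,1) = exp(-r*dt) * [p*16.804466 + (1-p)*49.654270] = 33.719810; exercise = 32.262718; V(1,1) = max -> 33.719810
  V(0,0) = exp(-r*dt) * [p*8.752829 + (1-p)*33.719810] = 21.655690; exercise = 10.670000; V(0,0) = max -> 21.655690


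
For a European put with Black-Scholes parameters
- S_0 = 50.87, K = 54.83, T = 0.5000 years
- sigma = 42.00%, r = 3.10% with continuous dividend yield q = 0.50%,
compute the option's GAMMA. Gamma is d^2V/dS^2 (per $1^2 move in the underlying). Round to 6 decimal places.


d1 = -0.0601516565; d2 = -0.3571365046
phi(d1) = 0.3982212020; exp(-qT) = 0.9975031224; exp(-rT) = 0.9846195068
Gamma = exp(-qT) * phi(d1) / (S * sigma * sqrt(T)) = 0.9975031224 * 0.3982212020 / (50.8700 * 0.4200 * 0.7071067812) = 0.026293

Answer: Gamma = 0.026293


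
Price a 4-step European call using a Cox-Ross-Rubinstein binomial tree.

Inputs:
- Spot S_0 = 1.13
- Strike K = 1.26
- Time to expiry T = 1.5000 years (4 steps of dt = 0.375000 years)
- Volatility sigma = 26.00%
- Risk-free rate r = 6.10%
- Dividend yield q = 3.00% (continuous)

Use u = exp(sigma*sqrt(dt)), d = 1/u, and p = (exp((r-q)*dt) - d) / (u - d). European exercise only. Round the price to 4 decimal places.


dt = T/N = 0.375000
u = exp(sigma*sqrt(dt)) = 1.172592; d = 1/u = 0.852811
p = (exp((r-q)*dt) - d) / (u - d) = 0.496845
Discount per step: exp(-r*dt) = 0.977385
Stock lattice S(k, i) with i counting down-moves:
  k=0: S(0,0) = 1.1300
  k=1: S(1,0) = 1.3250; S(1,1) = 0.9637
  k=2: S(2,0) = 1.5537; S(2,1) = 1.1300; S(2,2) = 0.8218
  k=3: S(3,0) = 1.8219; S(3,1) = 1.3250; S(3,2) = 0.9637; S(3,3) = 0.7009
  k=4: S(4,0) = 2.1363; S(4,1) = 1.5537; S(4,2) = 1.1300; S(4,3) = 0.8218; S(4,4) = 0.5977
Terminal payoffs V(N, i) = max(S_T - K, 0):
  V(4,0) = 0.876321; V(4,1) = 0.293719; V(4,2) = 0.000000; V(4,3) = 0.000000; V(4,4) = 0.000000
Backward induction: V(k, i) = exp(-r*dt) * [p * V(k+1, i) + (1-p) * V(k+1, i+1)].
  V(3,0) = exp(-r*dt) * [p*0.876321 + (1-p)*0.293719] = 0.569993
  V(3,1) = exp(-r*dt) * [p*0.293719 + (1-p)*0.000000] = 0.142632
  V(3,2) = exp(-r*dt) * [p*0.000000 + (1-p)*0.000000] = 0.000000
  V(3,3) = exp(-r*dt) * [p*0.000000 + (1-p)*0.000000] = 0.000000
  V(2,0) = exp(-r*dt) * [p*0.569993 + (1-p)*0.142632] = 0.346936
  V(2,1) = exp(-r*dt) * [p*0.142632 + (1-p)*0.000000] = 0.069263
  V(2,2) = exp(-r*dt) * [p*0.000000 + (1-p)*0.000000] = 0.000000
  V(1,0) = exp(-r*dt) * [p*0.346936 + (1-p)*0.069263] = 0.202537
  V(1,1) = exp(-r*dt) * [p*0.069263 + (1-p)*0.000000] = 0.033635
  V(0,0) = exp(-r*dt) * [p*0.202537 + (1-p)*0.033635] = 0.114895

Answer: Price = V(0,0) = 0.1149


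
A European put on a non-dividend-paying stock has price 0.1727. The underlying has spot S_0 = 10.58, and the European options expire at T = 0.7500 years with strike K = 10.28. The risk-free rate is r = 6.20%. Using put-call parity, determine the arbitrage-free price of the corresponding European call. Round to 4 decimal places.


Answer: Call price = 0.9398

Derivation:
Put-call parity: C - P = S_0 * exp(-qT) - K * exp(-rT).
S_0 * exp(-qT) = 10.5800 * 1.00000000 = 10.58000000
K * exp(-rT) = 10.2800 * 0.95456456 = 9.81292368
C = P + S*exp(-qT) - K*exp(-rT)
C = 0.1727 + 10.58000000 - 9.81292368 = 0.9398


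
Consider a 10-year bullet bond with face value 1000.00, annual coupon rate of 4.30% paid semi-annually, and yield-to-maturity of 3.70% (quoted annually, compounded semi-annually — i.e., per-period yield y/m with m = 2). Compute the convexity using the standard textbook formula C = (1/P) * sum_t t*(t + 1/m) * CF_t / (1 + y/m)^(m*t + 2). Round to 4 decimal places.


Answer: Convexity = 78.3543

Derivation:
Coupon per period c = face * coupon_rate / m = 21.500000
Periods per year m = 2; per-period yield y/m = 0.018500
Number of cashflows N = 20
Cashflows (t years, CF_t, discount factor 1/(1+y/m)^(m*t), PV):
  t = 0.5000: CF_t = 21.500000, DF = 0.981836, PV = 21.109475
  t = 1.0000: CF_t = 21.500000, DF = 0.964002, PV = 20.726043
  t = 1.5000: CF_t = 21.500000, DF = 0.946492, PV = 20.349576
  t = 2.0000: CF_t = 21.500000, DF = 0.929300, PV = 19.979947
  t = 2.5000: CF_t = 21.500000, DF = 0.912420, PV = 19.617032
  t = 3.0000: CF_t = 21.500000, DF = 0.895847, PV = 19.260709
  t = 3.5000: CF_t = 21.500000, DF = 0.879575, PV = 18.910858
  t = 4.0000: CF_t = 21.500000, DF = 0.863598, PV = 18.567362
  t = 4.5000: CF_t = 21.500000, DF = 0.847912, PV = 18.230105
  t = 5.0000: CF_t = 21.500000, DF = 0.832510, PV = 17.898974
  t = 5.5000: CF_t = 21.500000, DF = 0.817389, PV = 17.573857
  t = 6.0000: CF_t = 21.500000, DF = 0.802542, PV = 17.254646
  t = 6.5000: CF_t = 21.500000, DF = 0.787964, PV = 16.941233
  t = 7.0000: CF_t = 21.500000, DF = 0.773652, PV = 16.633513
  t = 7.5000: CF_t = 21.500000, DF = 0.759599, PV = 16.331383
  t = 8.0000: CF_t = 21.500000, DF = 0.745802, PV = 16.034740
  t = 8.5000: CF_t = 21.500000, DF = 0.732255, PV = 15.743486
  t = 9.0000: CF_t = 21.500000, DF = 0.718954, PV = 15.457522
  t = 9.5000: CF_t = 21.500000, DF = 0.705895, PV = 15.176752
  t = 10.0000: CF_t = 1021.500000, DF = 0.693074, PV = 707.974645
Price P = sum_t PV_t = 1049.771855
Convexity numerator sum_t t*(t + 1/m) * CF_t / (1+y/m)^(m*t + 2):
  t = 0.5000: term = 10.174788
  t = 1.0000: term = 29.969920
  t = 1.5000: term = 58.851095
  t = 2.0000: term = 96.303543
  t = 2.5000: term = 141.831433
  t = 3.0000: term = 194.957296
  t = 3.5000: term = 255.221464
  t = 4.0000: term = 322.181524
  t = 4.5000: term = 395.411787
  t = 5.0000: term = 474.502772
  t = 5.5000: term = 559.060703
  t = 6.0000: term = 648.707024
  t = 6.5000: term = 743.077920
  t = 7.0000: term = 841.823858
  t = 7.5000: term = 944.609140
  t = 8.0000: term = 1051.111464
  t = 8.5000: term = 1161.021499
  t = 9.0000: term = 1274.042477
  t = 9.5000: term = 1389.889792
  t = 10.0000: term = 71661.341953
Convexity = (1/P) * sum = 82254.091451 / 1049.771855 = 78.354255


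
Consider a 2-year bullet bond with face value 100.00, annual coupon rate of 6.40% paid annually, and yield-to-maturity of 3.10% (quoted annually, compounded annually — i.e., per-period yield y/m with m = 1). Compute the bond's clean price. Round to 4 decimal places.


Answer: Price = 106.3053

Derivation:
Coupon per period c = face * coupon_rate / m = 6.400000
Periods per year m = 1; per-period yield y/m = 0.031000
Number of cashflows N = 2
Cashflows (t years, CF_t, discount factor 1/(1+y/m)^(m*t), PV):
  t = 1.0000: CF_t = 6.400000, DF = 0.969932, PV = 6.207565
  t = 2.0000: CF_t = 106.400000, DF = 0.940768, PV = 100.097746
Price P = sum_t PV_t = 106.305311


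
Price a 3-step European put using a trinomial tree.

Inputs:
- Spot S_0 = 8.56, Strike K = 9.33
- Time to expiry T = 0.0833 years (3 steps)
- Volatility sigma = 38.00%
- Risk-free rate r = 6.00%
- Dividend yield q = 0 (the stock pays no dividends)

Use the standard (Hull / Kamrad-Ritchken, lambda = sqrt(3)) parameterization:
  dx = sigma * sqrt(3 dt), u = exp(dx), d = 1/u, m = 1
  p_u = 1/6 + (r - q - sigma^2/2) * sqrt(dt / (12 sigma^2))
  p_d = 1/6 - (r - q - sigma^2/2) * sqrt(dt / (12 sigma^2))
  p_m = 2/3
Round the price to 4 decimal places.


Answer: Price = V(0,0) = 0.8588

Derivation:
dt = T/N = 0.027767; dx = sigma*sqrt(3*dt) = 0.109675
u = exp(dx) = 1.115915; d = 1/u = 0.896126
p_u = 0.165122, p_m = 0.666667, p_d = 0.168211
Discount per step: exp(-r*dt) = 0.998335
Stock lattice S(k, j) with j the centered position index:
  k=0: S(0,+0) = 8.5600
  k=1: S(1,-1) = 7.6708; S(1,+0) = 8.5600; S(1,+1) = 9.5522
  k=2: S(2,-2) = 6.8740; S(2,-1) = 7.6708; S(2,+0) = 8.5600; S(2,+1) = 9.5522; S(2,+2) = 10.6595
  k=3: S(3,-3) = 6.1600; S(3,-2) = 6.8740; S(3,-1) = 7.6708; S(3,+0) = 8.5600; S(3,+1) = 9.5522; S(3,+2) = 10.6595; S(3,+3) = 11.8951
Terminal payoffs V(N, j) = max(K - S_T, 0):
  V(3,-3) = 3.170003; V(3,-2) = 2.455967; V(3,-1) = 1.659164; V(3,+0) = 0.770000; V(3,+1) = 0.000000; V(3,+2) = 0.000000; V(3,+3) = 0.000000
Backward induction: V(k, j) = exp(-r*dt) * [p_u * V(k+1, j+1) + p_m * V(k+1, j) + p_d * V(k+1, j-1)]
  V(2,-2) = exp(-r*dt) * [p_u*1.659164 + p_m*2.455967 + p_d*3.170003] = 2.440437
  V(2,-1) = exp(-r*dt) * [p_u*0.770000 + p_m*1.659164 + p_d*2.455967] = 1.643634
  V(2,+0) = exp(-r*dt) * [p_u*0.000000 + p_m*0.770000 + p_d*1.659164] = 0.791104
  V(2,+1) = exp(-r*dt) * [p_u*0.000000 + p_m*0.000000 + p_d*0.770000] = 0.129307
  V(2,+2) = exp(-r*dt) * [p_u*0.000000 + p_m*0.000000 + p_d*0.000000] = 0.000000
  V(1,-1) = exp(-r*dt) * [p_u*0.791104 + p_m*1.643634 + p_d*2.440437] = 1.634168
  V(1,+0) = exp(-r*dt) * [p_u*0.129307 + p_m*0.791104 + p_d*1.643634] = 0.823858
  V(1,+1) = exp(-r*dt) * [p_u*0.000000 + p_m*0.129307 + p_d*0.791104] = 0.218912
  V(0,+0) = exp(-r*dt) * [p_u*0.218912 + p_m*0.823858 + p_d*1.634168] = 0.858839


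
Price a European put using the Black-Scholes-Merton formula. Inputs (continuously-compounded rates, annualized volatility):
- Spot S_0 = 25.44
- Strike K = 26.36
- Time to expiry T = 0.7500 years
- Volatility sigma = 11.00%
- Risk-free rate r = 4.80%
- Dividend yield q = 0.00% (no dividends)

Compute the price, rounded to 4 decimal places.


d1 = (ln(S/K) + (r - q + 0.5*sigma^2) * T) / (sigma * sqrt(T)) = 0.05261791
d2 = d1 - sigma * sqrt(T) = -0.04264489
exp(-rT) = 0.96464029; exp(-qT) = 1.00000000
P = K * exp(-rT) * N(-d2) - S_0 * exp(-qT) * N(-d1)
N(-d1) = 0.47901817; N(-d2) = 0.51700769
P = 26.3600 * 0.96464029 * 0.51700769 - 25.4400 * 1.00000000 * 0.47901817 = 0.9602

Answer: Price = 0.9602


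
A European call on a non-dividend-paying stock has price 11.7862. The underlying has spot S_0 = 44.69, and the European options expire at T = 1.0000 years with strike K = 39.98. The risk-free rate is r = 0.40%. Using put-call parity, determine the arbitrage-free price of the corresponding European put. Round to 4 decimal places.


Put-call parity: C - P = S_0 * exp(-qT) - K * exp(-rT).
S_0 * exp(-qT) = 44.6900 * 1.00000000 = 44.69000000
K * exp(-rT) = 39.9800 * 0.99600799 = 39.82039941
P = C - S*exp(-qT) + K*exp(-rT)
P = 11.7862 - 44.69000000 + 39.82039941 = 6.9166

Answer: Put price = 6.9166


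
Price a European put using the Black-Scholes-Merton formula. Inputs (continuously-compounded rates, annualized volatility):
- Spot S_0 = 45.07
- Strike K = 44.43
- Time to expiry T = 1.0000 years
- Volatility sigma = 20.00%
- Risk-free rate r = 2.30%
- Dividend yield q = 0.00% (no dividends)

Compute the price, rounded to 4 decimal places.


d1 = (ln(S/K) + (r - q + 0.5*sigma^2) * T) / (sigma * sqrt(T)) = 0.28650960
d2 = d1 - sigma * sqrt(T) = 0.08650960
exp(-rT) = 0.97726248; exp(-qT) = 1.00000000
P = K * exp(-rT) * N(-d2) - S_0 * exp(-qT) * N(-d1)
N(-d1) = 0.38724392; N(-d2) = 0.46553066
P = 44.4300 * 0.97726248 * 0.46553066 - 45.0700 * 1.00000000 * 0.38724392 = 2.7602

Answer: Price = 2.7602


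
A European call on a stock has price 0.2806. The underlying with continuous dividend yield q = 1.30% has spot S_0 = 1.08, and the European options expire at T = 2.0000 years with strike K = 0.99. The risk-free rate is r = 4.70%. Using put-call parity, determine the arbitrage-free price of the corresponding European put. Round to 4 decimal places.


Answer: Put price = 0.1295

Derivation:
Put-call parity: C - P = S_0 * exp(-qT) - K * exp(-rT).
S_0 * exp(-qT) = 1.0800 * 0.97433509 = 1.05228190
K * exp(-rT) = 0.9900 * 0.91028276 = 0.90117993
P = C - S*exp(-qT) + K*exp(-rT)
P = 0.2806 - 1.05228190 + 0.90117993 = 0.1295


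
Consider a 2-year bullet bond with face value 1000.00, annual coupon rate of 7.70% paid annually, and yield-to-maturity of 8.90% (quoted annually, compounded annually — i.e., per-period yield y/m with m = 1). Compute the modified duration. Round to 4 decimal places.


Answer: Modified duration = 1.7702

Derivation:
Coupon per period c = face * coupon_rate / m = 77.000000
Periods per year m = 1; per-period yield y/m = 0.089000
Number of cashflows N = 2
Cashflows (t years, CF_t, discount factor 1/(1+y/m)^(m*t), PV):
  t = 1.0000: CF_t = 77.000000, DF = 0.918274, PV = 70.707071
  t = 2.0000: CF_t = 1077.000000, DF = 0.843226, PV = 908.154928
Price P = sum_t PV_t = 978.861998
First compute Macaulay numerator sum_t t * PV_t:
  t * PV_t at t = 1.0000: 70.707071
  t * PV_t at t = 2.0000: 1816.309855
Macaulay duration D = 1887.016926 / 978.861998 = 1.927766
Modified duration = D / (1 + y/m) = 1.927766 / (1 + 0.089000) = 1.770217


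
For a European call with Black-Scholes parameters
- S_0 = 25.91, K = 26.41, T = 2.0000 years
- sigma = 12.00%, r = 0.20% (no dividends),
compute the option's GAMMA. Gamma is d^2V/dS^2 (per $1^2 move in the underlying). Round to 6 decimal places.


d1 = -0.0042057046; d2 = -0.1739113321
phi(d1) = 0.3989387522; exp(-qT) = 1.0000000000; exp(-rT) = 0.9960079893
Gamma = exp(-qT) * phi(d1) / (S * sigma * sqrt(T)) = 1.0000000000 * 0.3989387522 / (25.9100 * 0.1200 * 1.4142135624) = 0.090728

Answer: Gamma = 0.090728


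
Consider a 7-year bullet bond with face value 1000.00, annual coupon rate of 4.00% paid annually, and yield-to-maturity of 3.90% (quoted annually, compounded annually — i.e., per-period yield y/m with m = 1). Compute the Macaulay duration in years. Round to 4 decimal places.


Coupon per period c = face * coupon_rate / m = 40.000000
Periods per year m = 1; per-period yield y/m = 0.039000
Number of cashflows N = 7
Cashflows (t years, CF_t, discount factor 1/(1+y/m)^(m*t), PV):
  t = 1.0000: CF_t = 40.000000, DF = 0.962464, PV = 38.498556
  t = 2.0000: CF_t = 40.000000, DF = 0.926337, PV = 37.053471
  t = 3.0000: CF_t = 40.000000, DF = 0.891566, PV = 35.662628
  t = 4.0000: CF_t = 40.000000, DF = 0.858100, PV = 34.323993
  t = 5.0000: CF_t = 40.000000, DF = 0.825890, PV = 33.035604
  t = 6.0000: CF_t = 40.000000, DF = 0.794889, PV = 31.795577
  t = 7.0000: CF_t = 1040.000000, DF = 0.765052, PV = 795.654469
Price P = sum_t PV_t = 1006.024298
Macaulay numerator sum_t t * PV_t:
  t * PV_t at t = 1.0000: 38.498556
  t * PV_t at t = 2.0000: 74.106942
  t * PV_t at t = 3.0000: 106.987885
  t * PV_t at t = 4.0000: 137.295971
  t * PV_t at t = 5.0000: 165.178021
  t * PV_t at t = 6.0000: 190.773460
  t * PV_t at t = 7.0000: 5569.581282
Macaulay duration D = (sum_t t * PV_t) / P = 6282.422117 / 1006.024298 = 6.244802

Answer: Macaulay duration = 6.2448 years


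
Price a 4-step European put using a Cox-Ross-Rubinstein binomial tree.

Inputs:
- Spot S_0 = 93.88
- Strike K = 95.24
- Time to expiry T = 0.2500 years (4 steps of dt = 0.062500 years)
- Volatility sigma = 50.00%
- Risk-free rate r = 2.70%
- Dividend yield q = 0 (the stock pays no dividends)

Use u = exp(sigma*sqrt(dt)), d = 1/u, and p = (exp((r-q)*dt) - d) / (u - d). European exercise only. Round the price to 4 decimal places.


dt = T/N = 0.062500
u = exp(sigma*sqrt(dt)) = 1.133148; d = 1/u = 0.882497
p = (exp((r-q)*dt) - d) / (u - d) = 0.475529
Discount per step: exp(-r*dt) = 0.998314
Stock lattice S(k, i) with i counting down-moves:
  k=0: S(0,0) = 93.8800
  k=1: S(1,0) = 106.3800; S(1,1) = 82.8488
  k=2: S(2,0) = 120.5443; S(2,1) = 93.8800; S(2,2) = 73.1138
  k=3: S(3,0) = 136.5946; S(3,1) = 106.3800; S(3,2) = 82.8488; S(3,3) = 64.5227
  k=4: S(4,0) = 154.7820; S(4,1) = 120.5443; S(4,2) = 93.8800; S(4,3) = 73.1138; S(4,4) = 56.9411
Terminal payoffs V(N, i) = max(K - S_T, 0):
  V(4,0) = 0.000000; V(4,1) = 0.000000; V(4,2) = 1.360000; V(4,3) = 22.126182; V(4,4) = 38.298902
Backward induction: V(k, i) = exp(-r*dt) * [p * V(k+1, i) + (1-p) * V(k+1, i+1)].
  V(3,0) = exp(-r*dt) * [p*0.000000 + (1-p)*0.000000] = 0.000000
  V(3,1) = exp(-r*dt) * [p*0.000000 + (1-p)*1.360000] = 0.712078
  V(3,2) = exp(-r*dt) * [p*1.360000 + (1-p)*22.126182] = 12.230609
  V(3,3) = exp(-r*dt) * [p*22.126182 + (1-p)*38.298902] = 30.556701
  V(2,0) = exp(-r*dt) * [p*0.000000 + (1-p)*0.712078] = 0.372835
  V(2,1) = exp(-r*dt) * [p*0.712078 + (1-p)*12.230609] = 6.741830
  V(2,2) = exp(-r*dt) * [p*12.230609 + (1-p)*30.556701] = 21.805289
  V(1,0) = exp(-r*dt) * [p*0.372835 + (1-p)*6.741830] = 3.706929
  V(1,1) = exp(-r*dt) * [p*6.741830 + (1-p)*21.805289] = 14.617493
  V(0,0) = exp(-r*dt) * [p*3.706929 + (1-p)*14.617493] = 9.413308

Answer: Price = V(0,0) = 9.4133


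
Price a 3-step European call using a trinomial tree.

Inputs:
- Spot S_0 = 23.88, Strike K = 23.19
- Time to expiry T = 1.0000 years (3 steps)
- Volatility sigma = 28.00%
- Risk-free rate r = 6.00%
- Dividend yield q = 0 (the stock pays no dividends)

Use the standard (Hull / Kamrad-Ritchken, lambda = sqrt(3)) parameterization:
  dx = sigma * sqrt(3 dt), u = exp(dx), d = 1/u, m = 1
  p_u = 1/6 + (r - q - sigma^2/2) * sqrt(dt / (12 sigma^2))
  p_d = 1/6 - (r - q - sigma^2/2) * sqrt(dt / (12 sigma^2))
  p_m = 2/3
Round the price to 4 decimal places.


dt = T/N = 0.333333; dx = sigma*sqrt(3*dt) = 0.280000
u = exp(dx) = 1.323130; d = 1/u = 0.755784
p_u = 0.179048, p_m = 0.666667, p_d = 0.154286
Discount per step: exp(-r*dt) = 0.980199
Stock lattice S(k, j) with j the centered position index:
  k=0: S(0,+0) = 23.8800
  k=1: S(1,-1) = 18.0481; S(1,+0) = 23.8800; S(1,+1) = 31.5963
  k=2: S(2,-2) = 13.6405; S(2,-1) = 18.0481; S(2,+0) = 23.8800; S(2,+1) = 31.5963; S(2,+2) = 41.8061
  k=3: S(3,-3) = 10.3092; S(3,-2) = 13.6405; S(3,-1) = 18.0481; S(3,+0) = 23.8800; S(3,+1) = 31.5963; S(3,+2) = 41.8061; S(3,+3) = 55.3148
Terminal payoffs V(N, j) = max(S_T - K, 0):
  V(3,-3) = 0.000000; V(3,-2) = 0.000000; V(3,-1) = 0.000000; V(3,+0) = 0.690000; V(3,+1) = 8.406340; V(3,+2) = 18.616059; V(3,+3) = 32.124843
Backward induction: V(k, j) = exp(-r*dt) * [p_u * V(k+1, j+1) + p_m * V(k+1, j) + p_d * V(k+1, j-1)]
  V(2,-2) = exp(-r*dt) * [p_u*0.000000 + p_m*0.000000 + p_d*0.000000] = 0.000000
  V(2,-1) = exp(-r*dt) * [p_u*0.690000 + p_m*0.000000 + p_d*0.000000] = 0.121097
  V(2,+0) = exp(-r*dt) * [p_u*8.406340 + p_m*0.690000 + p_d*0.000000] = 1.926223
  V(2,+1) = exp(-r*dt) * [p_u*18.616059 + p_m*8.406340 + p_d*0.690000] = 8.864765
  V(2,+2) = exp(-r*dt) * [p_u*32.124843 + p_m*18.616059 + p_d*8.406340] = 19.074236
  V(1,-1) = exp(-r*dt) * [p_u*1.926223 + p_m*0.121097 + p_d*0.000000] = 0.417189
  V(1,+0) = exp(-r*dt) * [p_u*8.864765 + p_m*1.926223 + p_d*0.121097] = 2.832820
  V(1,+1) = exp(-r*dt) * [p_u*19.074236 + p_m*8.864765 + p_d*1.926223] = 9.431695
  V(0,+0) = exp(-r*dt) * [p_u*9.431695 + p_m*2.832820 + p_d*0.417189] = 3.569527

Answer: Price = V(0,0) = 3.5695


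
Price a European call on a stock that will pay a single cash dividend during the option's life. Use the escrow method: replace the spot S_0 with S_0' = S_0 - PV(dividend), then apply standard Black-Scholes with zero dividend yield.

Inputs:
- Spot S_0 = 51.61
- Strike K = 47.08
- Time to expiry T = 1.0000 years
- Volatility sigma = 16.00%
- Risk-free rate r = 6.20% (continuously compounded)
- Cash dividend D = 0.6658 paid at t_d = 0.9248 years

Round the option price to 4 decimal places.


Answer: Price = 7.5144

Derivation:
PV(D) = D * exp(-r * t_d) = 0.6658 * 0.94427523 = 0.62869845
S_0' = S_0 - PV(D) = 51.6100 - 0.62869845 = 50.98130155
d1 = (ln(S_0'/K) + (r + sigma^2/2)*T) / (sigma*sqrt(T)) = 0.96506654
d2 = d1 - sigma*sqrt(T) = 0.80506654
exp(-rT) = 0.93988289
N(d1) = 0.83274426; N(d2) = 0.78960936
C = S_0' * N(d1) - K * exp(-rT) * N(d2) = 50.98130155 * 0.83274426 - 47.0800 * 0.93988289 * 0.78960936 = 7.5144


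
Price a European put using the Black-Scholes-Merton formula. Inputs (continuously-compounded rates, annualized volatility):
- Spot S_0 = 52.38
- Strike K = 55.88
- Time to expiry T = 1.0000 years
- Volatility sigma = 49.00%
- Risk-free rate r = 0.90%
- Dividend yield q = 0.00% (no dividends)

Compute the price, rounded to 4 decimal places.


Answer: Price = 11.9936

Derivation:
d1 = (ln(S/K) + (r - q + 0.5*sigma^2) * T) / (sigma * sqrt(T)) = 0.13136389
d2 = d1 - sigma * sqrt(T) = -0.35863611
exp(-rT) = 0.99104038; exp(-qT) = 1.00000000
P = K * exp(-rT) * N(-d2) - S_0 * exp(-qT) * N(-d1)
N(-d1) = 0.44774373; N(-d2) = 0.64006634
P = 55.8800 * 0.99104038 * 0.64006634 - 52.3800 * 1.00000000 * 0.44774373 = 11.9936


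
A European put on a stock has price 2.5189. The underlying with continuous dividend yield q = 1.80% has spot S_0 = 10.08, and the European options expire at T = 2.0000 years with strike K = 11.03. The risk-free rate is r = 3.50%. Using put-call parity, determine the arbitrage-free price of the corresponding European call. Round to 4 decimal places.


Put-call parity: C - P = S_0 * exp(-qT) - K * exp(-rT).
S_0 * exp(-qT) = 10.0800 * 0.96464029 = 9.72357416
K * exp(-rT) = 11.0300 * 0.93239382 = 10.28430383
C = P + S*exp(-qT) - K*exp(-rT)
C = 2.5189 + 9.72357416 - 10.28430383 = 1.9582

Answer: Call price = 1.9582


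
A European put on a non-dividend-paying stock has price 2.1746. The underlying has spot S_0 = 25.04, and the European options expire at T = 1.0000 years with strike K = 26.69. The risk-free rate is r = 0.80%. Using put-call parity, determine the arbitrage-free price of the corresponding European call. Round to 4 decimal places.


Put-call parity: C - P = S_0 * exp(-qT) - K * exp(-rT).
S_0 * exp(-qT) = 25.0400 * 1.00000000 = 25.04000000
K * exp(-rT) = 26.6900 * 0.99203191 = 26.47733181
C = P + S*exp(-qT) - K*exp(-rT)
C = 2.1746 + 25.04000000 - 26.47733181 = 0.7373

Answer: Call price = 0.7373


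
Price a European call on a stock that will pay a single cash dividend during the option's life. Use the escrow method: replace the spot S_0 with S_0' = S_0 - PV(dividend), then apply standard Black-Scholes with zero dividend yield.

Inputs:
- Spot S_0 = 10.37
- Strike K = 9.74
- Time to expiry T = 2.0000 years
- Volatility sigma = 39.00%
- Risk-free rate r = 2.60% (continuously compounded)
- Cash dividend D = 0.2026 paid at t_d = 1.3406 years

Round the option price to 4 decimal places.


PV(D) = D * exp(-r * t_d) = 0.2026 * 0.96574486 = 0.19565991
S_0' = S_0 - PV(D) = 10.3700 - 0.19565991 = 10.17434009
d1 = (ln(S_0'/K) + (r + sigma^2/2)*T) / (sigma*sqrt(T)) = 0.44915378
d2 = d1 - sigma*sqrt(T) = -0.10238950
exp(-rT) = 0.94932887
N(d1) = 0.67333964; N(d2) = 0.45922376
C = S_0' * N(d1) - K * exp(-rT) * N(d2) = 10.17434009 * 0.67333964 - 9.7400 * 0.94932887 * 0.45922376 = 2.6046

Answer: Price = 2.6046


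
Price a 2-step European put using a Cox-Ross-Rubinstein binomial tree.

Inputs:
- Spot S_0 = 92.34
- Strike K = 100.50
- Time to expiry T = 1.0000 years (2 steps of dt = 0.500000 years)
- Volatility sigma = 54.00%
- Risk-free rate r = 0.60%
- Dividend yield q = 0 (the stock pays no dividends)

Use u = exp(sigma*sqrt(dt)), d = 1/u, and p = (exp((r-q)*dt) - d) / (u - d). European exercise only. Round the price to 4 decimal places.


dt = T/N = 0.500000
u = exp(sigma*sqrt(dt)) = 1.464974; d = 1/u = 0.682606
p = (exp((r-q)*dt) - d) / (u - d) = 0.409524
Discount per step: exp(-r*dt) = 0.997004
Stock lattice S(k, i) with i counting down-moves:
  k=0: S(0,0) = 92.3400
  k=1: S(1,0) = 135.2757; S(1,1) = 63.0318
  k=2: S(2,0) = 198.1754; S(2,1) = 92.3400; S(2,2) = 43.0259
Terminal payoffs V(N, i) = max(K - S_T, 0):
  V(2,0) = 0.000000; V(2,1) = 8.160000; V(2,2) = 57.474107
Backward induction: V(k, i) = exp(-r*dt) * [p * V(k+1, i) + (1-p) * V(k+1, i+1)].
  V(1,0) = exp(-r*dt) * [p*0.000000 + (1-p)*8.160000] = 4.803851
  V(1,1) = exp(-r*dt) * [p*8.160000 + (1-p)*57.474107] = 37.167127
  V(0,0) = exp(-r*dt) * [p*4.803851 + (1-p)*37.167127] = 23.841955

Answer: Price = V(0,0) = 23.8420


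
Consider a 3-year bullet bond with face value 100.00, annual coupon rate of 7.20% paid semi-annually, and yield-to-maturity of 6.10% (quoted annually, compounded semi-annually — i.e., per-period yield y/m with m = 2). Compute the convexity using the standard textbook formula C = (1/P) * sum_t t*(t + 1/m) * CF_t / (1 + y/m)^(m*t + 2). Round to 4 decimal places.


Coupon per period c = face * coupon_rate / m = 3.600000
Periods per year m = 2; per-period yield y/m = 0.030500
Number of cashflows N = 6
Cashflows (t years, CF_t, discount factor 1/(1+y/m)^(m*t), PV):
  t = 0.5000: CF_t = 3.600000, DF = 0.970403, PV = 3.493450
  t = 1.0000: CF_t = 3.600000, DF = 0.941681, PV = 3.390053
  t = 1.5000: CF_t = 3.600000, DF = 0.913810, PV = 3.289717
  t = 2.0000: CF_t = 3.600000, DF = 0.886764, PV = 3.192350
  t = 2.5000: CF_t = 3.600000, DF = 0.860518, PV = 3.097865
  t = 3.0000: CF_t = 103.600000, DF = 0.835049, PV = 86.511089
Price P = sum_t PV_t = 102.974524
Convexity numerator sum_t t*(t + 1/m) * CF_t / (1+y/m)^(m*t + 2):
  t = 0.5000: term = 1.644858
  t = 1.0000: term = 4.788525
  t = 1.5000: term = 9.293596
  t = 2.0000: term = 15.030884
  t = 2.5000: term = 21.879016
  t = 3.0000: term = 855.391806
Convexity = (1/P) * sum = 908.028685 / 102.974524 = 8.817994

Answer: Convexity = 8.8180


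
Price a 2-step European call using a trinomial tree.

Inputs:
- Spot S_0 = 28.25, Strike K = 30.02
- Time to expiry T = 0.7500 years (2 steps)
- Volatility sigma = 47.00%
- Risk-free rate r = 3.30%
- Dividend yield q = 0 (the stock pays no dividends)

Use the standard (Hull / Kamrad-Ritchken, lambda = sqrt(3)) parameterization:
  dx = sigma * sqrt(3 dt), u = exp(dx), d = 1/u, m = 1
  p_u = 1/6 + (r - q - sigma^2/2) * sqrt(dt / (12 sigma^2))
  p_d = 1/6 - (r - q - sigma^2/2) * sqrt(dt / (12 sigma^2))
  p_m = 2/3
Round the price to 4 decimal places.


dt = T/N = 0.375000; dx = sigma*sqrt(3*dt) = 0.498510
u = exp(dx) = 1.646267; d = 1/u = 0.607435
p_u = 0.137536, p_m = 0.666667, p_d = 0.195797
Discount per step: exp(-r*dt) = 0.987701
Stock lattice S(k, j) with j the centered position index:
  k=0: S(0,+0) = 28.2500
  k=1: S(1,-1) = 17.1600; S(1,+0) = 28.2500; S(1,+1) = 46.5070
  k=2: S(2,-2) = 10.4236; S(2,-1) = 17.1600; S(2,+0) = 28.2500; S(2,+1) = 46.5070; S(2,+2) = 76.5630
Terminal payoffs V(N, j) = max(S_T - K, 0):
  V(2,-2) = 0.000000; V(2,-1) = 0.000000; V(2,+0) = 0.000000; V(2,+1) = 16.487042; V(2,+2) = 46.543007
Backward induction: V(k, j) = exp(-r*dt) * [p_u * V(k+1, j+1) + p_m * V(k+1, j) + p_d * V(k+1, j-1)]
  V(1,-1) = exp(-r*dt) * [p_u*0.000000 + p_m*0.000000 + p_d*0.000000] = 0.000000
  V(1,+0) = exp(-r*dt) * [p_u*16.487042 + p_m*0.000000 + p_d*0.000000] = 2.239676
  V(1,+1) = exp(-r*dt) * [p_u*46.543007 + p_m*16.487042 + p_d*0.000000] = 17.178798
  V(0,+0) = exp(-r*dt) * [p_u*17.178798 + p_m*2.239676 + p_d*0.000000] = 3.808401

Answer: Price = V(0,0) = 3.8084
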